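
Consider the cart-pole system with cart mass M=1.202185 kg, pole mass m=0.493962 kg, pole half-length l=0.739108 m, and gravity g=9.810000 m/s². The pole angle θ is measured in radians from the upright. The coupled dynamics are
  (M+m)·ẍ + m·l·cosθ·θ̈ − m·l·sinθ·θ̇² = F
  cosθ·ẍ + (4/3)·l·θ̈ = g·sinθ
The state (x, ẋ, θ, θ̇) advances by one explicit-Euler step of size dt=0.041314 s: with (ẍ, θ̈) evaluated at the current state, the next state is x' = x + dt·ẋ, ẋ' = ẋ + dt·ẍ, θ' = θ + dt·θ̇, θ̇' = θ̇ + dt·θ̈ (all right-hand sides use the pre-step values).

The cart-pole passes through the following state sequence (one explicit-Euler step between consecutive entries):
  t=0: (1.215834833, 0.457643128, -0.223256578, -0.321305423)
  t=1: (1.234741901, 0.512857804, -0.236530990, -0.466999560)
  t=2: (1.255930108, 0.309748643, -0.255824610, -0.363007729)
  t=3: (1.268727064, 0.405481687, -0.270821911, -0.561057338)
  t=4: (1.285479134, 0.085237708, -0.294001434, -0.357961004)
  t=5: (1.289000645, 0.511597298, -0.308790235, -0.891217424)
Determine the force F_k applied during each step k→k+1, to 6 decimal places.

step 0→1:
  ẍ = (ẋ'−ẋ)/dt = (0.512857804−0.457643128)/0.041314 = 1.336464
  θ̈ = (θ̇'−θ̇)/dt = (-0.466999560−-0.321305423)/0.041314 = -3.526508
  sinθ=-0.221407, cosθ=0.975182
  F = (M+m)·ẍ + m·l·cosθ·θ̈ − m·l·sinθ·θ̇² = 2.266839 + -1.255544 − -0.008345 = 1.019641
step 1→2:
  ẍ = (ẋ'−ẋ)/dt = (0.309748643−0.512857804)/0.041314 = -4.916231
  θ̈ = (θ̇'−θ̇)/dt = (-0.363007729−-0.466999560)/0.041314 = 2.517109
  sinθ=-0.234332, cosθ=0.972157
  F = (M+m)·ẍ + m·l·cosθ·θ̈ − m·l·sinθ·θ̇² = -8.338650 + 0.893387 − -0.018658 = -7.426605
step 2→3:
  ẍ = (ẋ'−ẋ)/dt = (0.405481687−0.309748643)/0.041314 = 2.317206
  θ̈ = (θ̇'−θ̇)/dt = (-0.561057338−-0.363007729)/0.041314 = -4.793765
  sinθ=-0.253043, cosθ=0.967455
  F = (M+m)·ẍ + m·l·cosθ·θ̈ − m·l·sinθ·θ̇² = 3.930322 + -1.693203 − -0.012174 = 2.249293
step 3→4:
  ẍ = (ẋ'−ẋ)/dt = (0.085237708−0.405481687)/0.041314 = -7.751464
  θ̈ = (θ̇'−θ̇)/dt = (-0.357961004−-0.561057338)/0.041314 = 4.915920
  sinθ=-0.267523, cosθ=0.963551
  F = (M+m)·ẍ + m·l·cosθ·θ̈ − m·l·sinθ·θ̇² = -13.147622 + 1.729343 − -0.030745 = -11.387534
step 4→5:
  ẍ = (ẋ'−ẋ)/dt = (0.511597298−0.085237708)/0.041314 = 10.319978
  θ̈ = (θ̇'−θ̇)/dt = (-0.891217424−-0.357961004)/0.041314 = -12.907402
  sinθ=-0.289784, cosθ=0.957092
  F = (M+m)·ẍ + m·l·cosθ·θ̈ − m·l·sinθ·θ̇² = 17.504201 + -4.510181 − -0.013557 = 13.007576

F_0 = 1.019641 N
F_1 = -7.426605 N
F_2 = 2.249293 N
F_3 = -11.387534 N
F_4 = 13.007576 N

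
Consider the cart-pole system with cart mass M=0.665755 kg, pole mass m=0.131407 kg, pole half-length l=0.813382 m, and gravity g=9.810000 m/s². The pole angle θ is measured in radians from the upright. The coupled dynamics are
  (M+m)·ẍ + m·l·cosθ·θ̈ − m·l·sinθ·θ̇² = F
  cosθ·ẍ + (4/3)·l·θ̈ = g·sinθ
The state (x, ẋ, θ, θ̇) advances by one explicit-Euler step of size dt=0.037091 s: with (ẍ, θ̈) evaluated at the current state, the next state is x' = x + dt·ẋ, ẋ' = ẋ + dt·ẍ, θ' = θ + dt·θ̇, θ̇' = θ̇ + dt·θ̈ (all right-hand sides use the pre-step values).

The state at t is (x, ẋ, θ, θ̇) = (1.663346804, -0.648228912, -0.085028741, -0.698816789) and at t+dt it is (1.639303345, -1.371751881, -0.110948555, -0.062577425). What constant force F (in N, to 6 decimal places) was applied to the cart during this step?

ẍ = (ẋ'−ẋ)/dt = (-1.371751881−-0.648228912)/0.037091 = -19.506699
θ̈ = (θ̇'−θ̇)/dt = (-0.062577425−-0.698816789)/0.037091 = 17.153470
sinθ=-0.084926, cosθ=0.996387
F = (M+m)·ẍ + m·l·cosθ·θ̈ − m·l·sinθ·θ̇² = -15.549999 + 1.826809 − -0.004433 = -13.718757

F = -13.718757 N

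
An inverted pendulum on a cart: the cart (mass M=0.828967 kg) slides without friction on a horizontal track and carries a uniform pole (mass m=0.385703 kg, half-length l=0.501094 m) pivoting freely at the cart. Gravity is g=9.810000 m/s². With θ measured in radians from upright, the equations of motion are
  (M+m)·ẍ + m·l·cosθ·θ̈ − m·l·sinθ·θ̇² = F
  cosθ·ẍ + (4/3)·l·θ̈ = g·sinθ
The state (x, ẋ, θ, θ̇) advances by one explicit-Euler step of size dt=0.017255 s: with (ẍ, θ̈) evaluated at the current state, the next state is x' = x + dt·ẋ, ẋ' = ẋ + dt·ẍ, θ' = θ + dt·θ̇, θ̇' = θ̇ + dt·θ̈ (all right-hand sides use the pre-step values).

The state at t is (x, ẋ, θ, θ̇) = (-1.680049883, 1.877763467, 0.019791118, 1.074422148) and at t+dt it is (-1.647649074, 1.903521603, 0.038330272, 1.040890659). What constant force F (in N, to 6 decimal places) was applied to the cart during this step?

F = 1.433322 N

ẍ = (ẋ'−ẋ)/dt = (1.903521603−1.877763467)/0.017255 = 1.492793
θ̈ = (θ̇'−θ̇)/dt = (1.040890659−1.074422148)/0.017255 = -1.943291
sinθ=0.019790, cosθ=0.999804
F = (M+m)·ẍ + m·l·cosθ·θ̈ − m·l·sinθ·θ̇² = 1.813250 + -0.375513 − 0.004415 = 1.433322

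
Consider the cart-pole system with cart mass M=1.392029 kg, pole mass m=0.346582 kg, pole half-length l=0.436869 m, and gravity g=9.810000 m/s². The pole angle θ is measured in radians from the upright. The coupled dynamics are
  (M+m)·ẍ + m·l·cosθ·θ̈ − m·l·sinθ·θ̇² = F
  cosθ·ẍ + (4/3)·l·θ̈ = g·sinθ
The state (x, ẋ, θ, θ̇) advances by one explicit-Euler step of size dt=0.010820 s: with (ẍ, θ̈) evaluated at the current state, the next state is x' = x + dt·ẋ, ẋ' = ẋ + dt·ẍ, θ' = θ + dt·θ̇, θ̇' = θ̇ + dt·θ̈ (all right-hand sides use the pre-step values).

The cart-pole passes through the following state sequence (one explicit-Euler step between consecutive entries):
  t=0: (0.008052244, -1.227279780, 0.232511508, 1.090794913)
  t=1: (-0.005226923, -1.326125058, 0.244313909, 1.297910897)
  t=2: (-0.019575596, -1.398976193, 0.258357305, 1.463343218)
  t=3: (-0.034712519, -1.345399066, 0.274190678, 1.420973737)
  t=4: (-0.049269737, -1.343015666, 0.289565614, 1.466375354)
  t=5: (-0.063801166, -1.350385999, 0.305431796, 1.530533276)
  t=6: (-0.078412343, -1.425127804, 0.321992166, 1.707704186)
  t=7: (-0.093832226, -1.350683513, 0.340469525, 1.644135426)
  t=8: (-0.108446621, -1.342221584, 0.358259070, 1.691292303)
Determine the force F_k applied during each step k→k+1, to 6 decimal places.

F_0 = -13.104148 N
F_1 = -9.521528 N
F_2 = 7.952975 N
F_3 = 0.911796 N
F_4 = -0.416840 N
F_5 = -9.752023 N
F_6 = 10.978504 N
F_7 = 1.845046 N

step 0→1:
  ẍ = (ẋ'−ẋ)/dt = (-1.326125058−-1.227279780)/0.010820 = -9.135423
  θ̈ = (θ̇'−θ̇)/dt = (1.297910897−1.090794913)/0.010820 = 19.141958
  sinθ=0.230422, cosθ=0.973091
  F = (M+m)·ẍ + m·l·cosθ·θ̈ − m·l·sinθ·θ̇² = -15.882947 + 2.820311 − 0.041511 = -13.104148
step 1→2:
  ẍ = (ẋ'−ẋ)/dt = (-1.398976193−-1.326125058)/0.010820 = -6.733007
  θ̈ = (θ̇'−θ̇)/dt = (1.463343218−1.297910897)/0.010820 = 15.289494
  sinθ=0.241891, cosθ=0.970304
  F = (M+m)·ẍ + m·l·cosθ·θ̈ − m·l·sinθ·θ̇² = -11.706080 + 2.246249 − 0.061697 = -9.521528
step 2→3:
  ẍ = (ẋ'−ẋ)/dt = (-1.345399066−-1.398976193)/0.010820 = 4.951675
  θ̈ = (θ̇'−θ̇)/dt = (1.420973737−1.463343218)/0.010820 = -3.915849
  sinθ=0.255493, cosθ=0.966811
  F = (M+m)·ẍ + m·l·cosθ·θ̈ − m·l·sinθ·θ̇² = 8.609037 + -0.573224 − 0.082838 = 7.952975
step 3→4:
  ẍ = (ẋ'−ẋ)/dt = (-1.343015666−-1.345399066)/0.010820 = 0.220277
  θ̈ = (θ̇'−θ̇)/dt = (1.466375354−1.420973737)/0.010820 = 4.196083
  sinθ=0.270768, cosθ=0.962645
  F = (M+m)·ẍ + m·l·cosθ·θ̈ − m·l·sinθ·θ̇² = 0.382976 + 0.611600 − 0.082780 = 0.911796
step 4→5:
  ẍ = (ẋ'−ẋ)/dt = (-1.350385999−-1.343015666)/0.010820 = -0.681177
  θ̈ = (θ̇'−θ̇)/dt = (1.530533276−1.466375354)/0.010820 = 5.929568
  sinθ=0.285536, cosθ=0.958368
  F = (M+m)·ẍ + m·l·cosθ·θ̈ − m·l·sinθ·θ̇² = -1.184301 + 0.860424 − 0.092963 = -0.416840
step 5→6:
  ẍ = (ẋ'−ẋ)/dt = (-1.425127804−-1.350385999)/0.010820 = -6.907745
  θ̈ = (θ̇'−θ̇)/dt = (1.707704186−1.530533276)/0.010820 = 16.374391
  sinθ=0.300705, cosθ=0.953717
  F = (M+m)·ẍ + m·l·cosθ·θ̈ − m·l·sinθ·θ̇² = -12.009882 + 2.364515 − 0.106656 = -9.752023
step 6→7:
  ẍ = (ẋ'−ẋ)/dt = (-1.350683513−-1.425127804)/0.010820 = 6.880249
  θ̈ = (θ̇'−θ̇)/dt = (1.644135426−1.707704186)/0.010820 = -5.875116
  sinθ=0.316457, cosθ=0.948607
  F = (M+m)·ẍ + m·l·cosθ·θ̈ − m·l·sinθ·θ̇² = 11.962076 + -0.843840 − 0.139732 = 10.978504
step 7→8:
  ẍ = (ẋ'−ẋ)/dt = (-1.342221584−-1.350683513)/0.010820 = 0.782064
  θ̈ = (θ̇'−θ̇)/dt = (1.691292303−1.644135426)/0.010820 = 4.358307
  sinθ=0.333930, cosθ=0.942598
  F = (M+m)·ẍ + m·l·cosθ·θ̈ − m·l·sinθ·θ̇² = 1.359705 + 0.622016 − 0.136674 = 1.845046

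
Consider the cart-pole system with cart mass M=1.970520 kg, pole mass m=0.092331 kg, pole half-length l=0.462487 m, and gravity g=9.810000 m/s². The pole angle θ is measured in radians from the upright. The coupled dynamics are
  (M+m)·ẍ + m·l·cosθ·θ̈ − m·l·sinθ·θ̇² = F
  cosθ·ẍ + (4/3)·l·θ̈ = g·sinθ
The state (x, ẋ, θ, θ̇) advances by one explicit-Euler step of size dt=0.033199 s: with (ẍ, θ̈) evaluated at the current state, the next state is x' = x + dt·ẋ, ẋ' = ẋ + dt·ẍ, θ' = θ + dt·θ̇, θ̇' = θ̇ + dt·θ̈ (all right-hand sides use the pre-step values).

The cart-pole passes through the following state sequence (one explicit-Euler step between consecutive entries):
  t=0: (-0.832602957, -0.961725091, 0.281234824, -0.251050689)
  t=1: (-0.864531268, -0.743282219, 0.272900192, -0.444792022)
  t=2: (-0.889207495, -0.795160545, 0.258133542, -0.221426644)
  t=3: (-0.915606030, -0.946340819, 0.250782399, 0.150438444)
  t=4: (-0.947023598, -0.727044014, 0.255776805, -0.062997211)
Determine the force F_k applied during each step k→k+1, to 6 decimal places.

F_0 = 13.332998 N
F_1 = -2.949116 N
F_2 = -8.931802 N
F_3 = 13.360031 N

step 0→1:
  ẍ = (ẋ'−ẋ)/dt = (-0.743282219−-0.961725091)/0.033199 = 6.579803
  θ̈ = (θ̇'−θ̇)/dt = (-0.444792022−-0.251050689)/0.033199 = -5.835758
  sinθ=0.277542, cosθ=0.960713
  F = (M+m)·ẍ + m·l·cosθ·θ̈ − m·l·sinθ·θ̇² = 13.573153 + -0.239408 − 0.000747 = 13.332998
step 1→2:
  ẍ = (ẋ'−ẋ)/dt = (-0.795160545−-0.743282219)/0.033199 = -1.562647
  θ̈ = (θ̇'−θ̇)/dt = (-0.221426644−-0.444792022)/0.033199 = 6.728076
  sinθ=0.269525, cosθ=0.962993
  F = (M+m)·ẍ + m·l·cosθ·θ̈ − m·l·sinθ·θ̇² = -3.223508 + 0.276669 − 0.002277 = -2.949116
step 2→3:
  ẍ = (ẋ'−ẋ)/dt = (-0.946340819−-0.795160545)/0.033199 = -4.553760
  θ̈ = (θ̇'−θ̇)/dt = (0.150438444−-0.221426644)/0.033199 = 11.201093
  sinθ=0.255276, cosθ=0.966868
  F = (M+m)·ẍ + m·l·cosθ·θ̈ − m·l·sinθ·θ̇² = -9.393728 + 0.462461 − 0.000534 = -8.931802
step 3→4:
  ẍ = (ẋ'−ẋ)/dt = (-0.727044014−-0.946340819)/0.033199 = 6.605524
  θ̈ = (θ̇'−θ̇)/dt = (-0.062997211−0.150438444)/0.033199 = -6.428978
  sinθ=0.248162, cosθ=0.968719
  F = (M+m)·ẍ + m·l·cosθ·θ̈ − m·l·sinθ·θ̇² = 13.626213 + -0.265942 − 0.000240 = 13.360031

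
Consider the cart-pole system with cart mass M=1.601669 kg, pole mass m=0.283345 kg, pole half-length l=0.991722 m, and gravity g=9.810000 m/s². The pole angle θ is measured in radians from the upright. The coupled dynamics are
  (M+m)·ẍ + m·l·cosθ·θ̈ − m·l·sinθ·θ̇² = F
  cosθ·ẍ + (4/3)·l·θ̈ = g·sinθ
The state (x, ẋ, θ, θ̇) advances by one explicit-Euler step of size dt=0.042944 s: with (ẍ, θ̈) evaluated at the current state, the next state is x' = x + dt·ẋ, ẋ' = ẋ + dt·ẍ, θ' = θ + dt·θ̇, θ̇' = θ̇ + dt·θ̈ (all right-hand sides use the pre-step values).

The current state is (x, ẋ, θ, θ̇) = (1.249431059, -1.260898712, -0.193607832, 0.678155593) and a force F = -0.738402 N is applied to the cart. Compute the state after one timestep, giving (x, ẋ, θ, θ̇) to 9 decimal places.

(1.195283025, -1.270345844, -0.164485118, 0.623868197)

sinθ=-0.192400564, cosθ=0.981316474
temp = (F + m·l·θ̇²·sinθ)/(M+m) = (-0.738402 + -0.024863974)/1.885014 = -0.404912629
θ̈ = (g·sinθ − cosθ·temp)/(l·(4/3 − m·cos²θ/(M+m))) = -1.264143905
ẍ = temp − m·l·θ̈·cosθ/(M+m) = -0.219987246
Euler: x'=1.249431059+0.042944·-1.260898712=1.195283025, ẋ'=-1.260898712+0.042944·-0.219987246=-1.270345844
       θ'=-0.193607832+0.042944·0.678155593=-0.164485118, θ̇'=0.678155593+0.042944·-1.264143905=0.623868197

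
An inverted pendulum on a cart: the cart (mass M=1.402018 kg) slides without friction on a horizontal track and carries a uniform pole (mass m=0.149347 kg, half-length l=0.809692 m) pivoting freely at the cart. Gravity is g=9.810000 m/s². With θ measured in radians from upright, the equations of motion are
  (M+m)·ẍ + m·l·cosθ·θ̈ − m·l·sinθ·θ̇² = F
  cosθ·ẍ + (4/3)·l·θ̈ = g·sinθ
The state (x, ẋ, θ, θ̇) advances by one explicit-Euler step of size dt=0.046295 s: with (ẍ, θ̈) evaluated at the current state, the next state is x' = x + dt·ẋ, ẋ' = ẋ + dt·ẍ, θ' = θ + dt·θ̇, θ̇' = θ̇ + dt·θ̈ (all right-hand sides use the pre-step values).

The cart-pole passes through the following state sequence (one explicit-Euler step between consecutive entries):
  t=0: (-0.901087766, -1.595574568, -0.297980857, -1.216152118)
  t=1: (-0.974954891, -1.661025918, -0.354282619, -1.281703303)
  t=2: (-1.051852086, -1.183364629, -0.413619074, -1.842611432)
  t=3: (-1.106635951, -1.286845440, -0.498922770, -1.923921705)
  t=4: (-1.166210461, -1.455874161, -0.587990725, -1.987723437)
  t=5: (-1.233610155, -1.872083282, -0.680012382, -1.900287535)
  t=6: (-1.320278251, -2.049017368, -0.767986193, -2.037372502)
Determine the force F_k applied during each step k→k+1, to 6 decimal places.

step 0→1:
  ẍ = (ẋ'−ẋ)/dt = (-1.661025918−-1.595574568)/0.046295 = -1.413789
  θ̈ = (θ̇'−θ̇)/dt = (-1.281703303−-1.216152118)/0.046295 = -1.415945
  sinθ=-0.293591, cosθ=0.955931
  F = (M+m)·ẍ + m·l·cosθ·θ̈ − m·l·sinθ·θ̇² = -2.193302 + -0.163678 − -0.052509 = -2.304471
step 1→2:
  ẍ = (ẋ'−ẋ)/dt = (-1.183364629−-1.661025918)/0.046295 = 10.317773
  θ̈ = (θ̇'−θ̇)/dt = (-1.842611432−-1.281703303)/0.046295 = -12.115955
  sinθ=-0.346918, cosθ=0.937896
  F = (M+m)·ẍ + m·l·cosθ·θ̈ − m·l·sinθ·θ̇² = 16.006632 + -1.374132 − -0.068916 = 14.701415
step 2→3:
  ẍ = (ẋ'−ẋ)/dt = (-1.286845440−-1.183364629)/0.046295 = -2.235248
  θ̈ = (θ̇'−θ̇)/dt = (-1.923921705−-1.842611432)/0.046295 = -1.756351
  sinθ=-0.401926, cosθ=0.915672
  F = (M+m)·ẍ + m·l·cosθ·θ̈ − m·l·sinθ·θ̇² = -3.467686 + -0.194477 − -0.165017 = -3.497145
step 3→4:
  ẍ = (ẋ'−ẋ)/dt = (-1.455874161−-1.286845440)/0.046295 = -3.651123
  θ̈ = (θ̇'−θ̇)/dt = (-1.987723437−-1.923921705)/0.046295 = -1.378156
  sinθ=-0.478480, cosθ=0.878099
  F = (M+m)·ẍ + m·l·cosθ·θ̈ − m·l·sinθ·θ̇² = -5.664224 + -0.146338 − -0.214168 = -5.596394
step 4→5:
  ẍ = (ẋ'−ẋ)/dt = (-1.872083282−-1.455874161)/0.046295 = -8.990369
  θ̈ = (θ̇'−θ̇)/dt = (-1.900287535−-1.987723437)/0.046295 = 1.888668
  sinθ=-0.554690, cosθ=0.832057
  F = (M+m)·ẍ + m·l·cosθ·θ̈ − m·l·sinθ·θ̇² = -13.947343 + 0.190031 − -0.265020 = -13.492292
step 5→6:
  ẍ = (ẋ'−ẋ)/dt = (-2.049017368−-1.872083282)/0.046295 = -3.821883
  θ̈ = (θ̇'−θ̇)/dt = (-2.037372502−-1.900287535)/0.046295 = -2.961118
  sinθ=-0.628803, cosθ=0.777565
  F = (M+m)·ẍ + m·l·cosθ·θ̈ − m·l·sinθ·θ̇² = -5.929136 + -0.278425 − -0.274580 = -5.932981

F_0 = -2.304471 N
F_1 = 14.701415 N
F_2 = -3.497145 N
F_3 = -5.596394 N
F_4 = -13.492292 N
F_5 = -5.932981 N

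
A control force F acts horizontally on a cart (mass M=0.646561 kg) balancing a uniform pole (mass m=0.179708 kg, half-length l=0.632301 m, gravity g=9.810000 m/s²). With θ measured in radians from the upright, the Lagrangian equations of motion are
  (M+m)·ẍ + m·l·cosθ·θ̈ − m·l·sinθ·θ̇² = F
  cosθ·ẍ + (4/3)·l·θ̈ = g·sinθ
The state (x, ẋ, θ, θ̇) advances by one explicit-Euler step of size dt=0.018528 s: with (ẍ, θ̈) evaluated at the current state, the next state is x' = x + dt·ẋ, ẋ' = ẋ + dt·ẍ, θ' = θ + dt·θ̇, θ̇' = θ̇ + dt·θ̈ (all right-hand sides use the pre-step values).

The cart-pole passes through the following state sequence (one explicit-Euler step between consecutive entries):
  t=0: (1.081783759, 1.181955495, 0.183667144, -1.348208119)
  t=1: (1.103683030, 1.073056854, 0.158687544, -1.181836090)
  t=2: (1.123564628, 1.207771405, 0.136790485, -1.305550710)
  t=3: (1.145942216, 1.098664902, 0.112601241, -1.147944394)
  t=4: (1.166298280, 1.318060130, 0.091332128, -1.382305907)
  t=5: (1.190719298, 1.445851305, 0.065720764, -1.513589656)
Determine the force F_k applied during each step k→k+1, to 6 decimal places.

F_0 = -3.890958 N
F_1 = 5.233418 N
F_2 = -3.934543 N
F_3 = 8.339054 N
F_4 = 4.877345 N

step 0→1:
  ẍ = (ẋ'−ẋ)/dt = (1.073056854−1.181955495)/0.018528 = -5.877517
  θ̈ = (θ̇'−θ̇)/dt = (-1.181836090−-1.348208119)/0.018528 = 8.979492
  sinθ=0.182636, cosθ=0.983181
  F = (M+m)·ẍ + m·l·cosθ·θ̈ − m·l·sinθ·θ̇² = -4.856410 + 1.003174 − 0.037722 = -3.890958
step 1→2:
  ẍ = (ẋ'−ẋ)/dt = (1.207771405−1.073056854)/0.018528 = 7.270863
  θ̈ = (θ̇'−θ̇)/dt = (-1.305550710−-1.181836090)/0.018528 = -6.677171
  sinθ=0.158022, cosθ=0.987436
  F = (M+m)·ẍ + m·l·cosθ·θ̈ − m·l·sinθ·θ̇² = 6.007689 + -0.749191 − 0.025080 = 5.233418
step 2→3:
  ẍ = (ẋ'−ẋ)/dt = (1.098664902−1.207771405)/0.018528 = -5.888736
  θ̈ = (θ̇'−θ̇)/dt = (-1.147944394−-1.305550710)/0.018528 = 8.506386
  sinθ=0.136364, cosθ=0.990659
  F = (M+m)·ẍ + m·l·cosθ·θ̈ − m·l·sinθ·θ̇² = -4.865680 + 0.957548 − 0.026411 = -3.934543
step 3→4:
  ẍ = (ẋ'−ẋ)/dt = (1.318060130−1.098664902)/0.018528 = 11.841280
  θ̈ = (θ̇'−θ̇)/dt = (-1.382305907−-1.147944394)/0.018528 = -12.649045
  sinθ=0.112363, cosθ=0.993667
  F = (M+m)·ẍ + m·l·cosθ·θ̈ − m·l·sinθ·θ̇² = 9.784082 + -1.428203 − 0.016825 = 8.339054
step 4→5:
  ẍ = (ẋ'−ẋ)/dt = (1.445851305−1.318060130)/0.018528 = 6.897192
  θ̈ = (θ̇'−θ̇)/dt = (-1.513589656−-1.382305907)/0.018528 = -7.085695
  sinθ=0.091205, cosθ=0.995832
  F = (M+m)·ẍ + m·l·cosθ·θ̈ − m·l·sinθ·θ̇² = 5.698936 + -0.801789 − 0.019802 = 4.877345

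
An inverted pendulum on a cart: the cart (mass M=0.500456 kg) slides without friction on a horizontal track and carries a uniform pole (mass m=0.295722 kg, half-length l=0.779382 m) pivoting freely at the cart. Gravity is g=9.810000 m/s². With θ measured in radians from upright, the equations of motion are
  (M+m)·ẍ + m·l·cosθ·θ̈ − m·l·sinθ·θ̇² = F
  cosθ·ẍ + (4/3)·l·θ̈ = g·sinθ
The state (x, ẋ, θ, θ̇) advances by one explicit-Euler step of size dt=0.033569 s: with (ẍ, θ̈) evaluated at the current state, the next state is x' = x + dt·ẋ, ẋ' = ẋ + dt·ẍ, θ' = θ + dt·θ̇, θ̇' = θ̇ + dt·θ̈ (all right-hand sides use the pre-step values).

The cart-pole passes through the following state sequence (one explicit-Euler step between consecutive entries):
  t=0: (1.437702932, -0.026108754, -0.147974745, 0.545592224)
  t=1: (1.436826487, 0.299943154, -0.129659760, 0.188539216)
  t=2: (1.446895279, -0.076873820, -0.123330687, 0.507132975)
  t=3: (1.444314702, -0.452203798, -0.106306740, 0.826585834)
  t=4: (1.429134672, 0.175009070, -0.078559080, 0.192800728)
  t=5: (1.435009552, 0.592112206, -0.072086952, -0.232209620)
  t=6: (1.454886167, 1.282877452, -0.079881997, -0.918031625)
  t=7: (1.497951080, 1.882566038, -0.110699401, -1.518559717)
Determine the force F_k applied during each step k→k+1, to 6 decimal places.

F_0 = 5.318613 N
F_1 = -6.767094 N
F_2 = -6.717993 N
F_3 = 10.565807 N
F_4 = 6.984315 N
F_5 = 11.687692 N
F_6 = 10.128708 N

step 0→1:
  ẍ = (ẋ'−ẋ)/dt = (0.299943154−-0.026108754)/0.033569 = 9.712887
  θ̈ = (θ̇'−θ̇)/dt = (0.188539216−0.545592224)/0.033569 = -10.636391
  sinθ=-0.147435, cosθ=0.989072
  F = (M+m)·ẍ + m·l·cosθ·θ̈ − m·l·sinθ·θ̇² = 7.733187 + -2.424689 − -0.010115 = 5.318613
step 1→2:
  ẍ = (ẋ'−ẋ)/dt = (-0.076873820−0.299943154)/0.033569 = -11.225147
  θ̈ = (θ̇'−θ̇)/dt = (0.507132975−0.188539216)/0.033569 = 9.490713
  sinθ=-0.129297, cosθ=0.991606
  F = (M+m)·ẍ + m·l·cosθ·θ̈ − m·l·sinθ·θ̇² = -8.937215 + 2.169062 − -0.001059 = -6.767094
step 2→3:
  ẍ = (ẋ'−ẋ)/dt = (-0.452203798−-0.076873820)/0.033569 = -11.180851
  θ̈ = (θ̇'−θ̇)/dt = (0.826585834−0.507132975)/0.033569 = 9.516305
  sinθ=-0.123018, cosθ=0.992404
  F = (M+m)·ẍ + m·l·cosθ·θ̈ − m·l·sinθ·θ̇² = -8.901947 + 2.176662 − -0.007292 = -6.717993
step 3→4:
  ẍ = (ẋ'−ẋ)/dt = (0.175009070−-0.452203798)/0.033569 = 18.684288
  θ̈ = (θ̇'−θ̇)/dt = (0.192800728−0.826585834)/0.033569 = -18.880071
  sinθ=-0.106107, cosθ=0.994355
  F = (M+m)·ẍ + m·l·cosθ·θ̈ − m·l·sinθ·θ̇² = 14.876019 + -4.326921 − -0.016709 = 10.565807
step 4→5:
  ẍ = (ẋ'−ẋ)/dt = (0.592112206−0.175009070)/0.033569 = 12.425248
  θ̈ = (θ̇'−θ̇)/dt = (-0.232209620−0.192800728)/0.033569 = -12.660799
  sinθ=-0.078478, cosθ=0.996916
  F = (M+m)·ẍ + m·l·cosθ·θ̈ − m·l·sinθ·θ̇² = 9.892709 + -2.909066 − -0.000672 = 6.984315
step 5→6:
  ẍ = (ẋ'−ẋ)/dt = (1.282877452−0.592112206)/0.033569 = 20.577475
  θ̈ = (θ̇'−θ̇)/dt = (-0.918031625−-0.232209620)/0.033569 = -20.430218
  sinθ=-0.072025, cosθ=0.997403
  F = (M+m)·ẍ + m·l·cosθ·θ̈ − m·l·sinθ·θ̇² = 16.383333 + -4.696536 − -0.000895 = 11.687692
step 6→7:
  ẍ = (ẋ'−ẋ)/dt = (1.882566038−1.282877452)/0.033569 = 17.864357
  θ̈ = (θ̇'−θ̇)/dt = (-1.518559717−-0.918031625)/0.033569 = -17.889365
  sinθ=-0.079797, cosθ=0.996811
  F = (M+m)·ẍ + m·l·cosθ·θ̈ − m·l·sinθ·θ̇² = 14.223208 + -4.110000 − -0.015500 = 10.128708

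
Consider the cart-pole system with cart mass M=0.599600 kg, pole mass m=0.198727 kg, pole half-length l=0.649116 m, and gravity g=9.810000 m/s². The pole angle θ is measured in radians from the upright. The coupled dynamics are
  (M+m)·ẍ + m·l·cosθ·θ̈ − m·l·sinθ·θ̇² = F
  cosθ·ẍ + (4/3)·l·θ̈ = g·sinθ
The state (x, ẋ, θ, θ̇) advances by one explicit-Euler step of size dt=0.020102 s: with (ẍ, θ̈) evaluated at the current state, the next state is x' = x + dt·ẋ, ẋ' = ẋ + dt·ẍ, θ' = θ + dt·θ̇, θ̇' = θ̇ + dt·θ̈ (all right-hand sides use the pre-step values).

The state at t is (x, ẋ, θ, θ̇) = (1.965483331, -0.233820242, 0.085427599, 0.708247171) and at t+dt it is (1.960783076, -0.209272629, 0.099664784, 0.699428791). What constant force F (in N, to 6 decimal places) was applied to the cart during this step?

F = 0.912976 N

ẍ = (ẋ'−ẋ)/dt = (-0.209272629−-0.233820242)/0.020102 = 1.221153
θ̈ = (θ̇'−θ̇)/dt = (0.699428791−0.708247171)/0.020102 = -0.438682
sinθ=0.085324, cosθ=0.996353
F = (M+m)·ẍ + m·l·cosθ·θ̈ − m·l·sinθ·θ̇² = 0.974879 + -0.056382 − 0.005521 = 0.912976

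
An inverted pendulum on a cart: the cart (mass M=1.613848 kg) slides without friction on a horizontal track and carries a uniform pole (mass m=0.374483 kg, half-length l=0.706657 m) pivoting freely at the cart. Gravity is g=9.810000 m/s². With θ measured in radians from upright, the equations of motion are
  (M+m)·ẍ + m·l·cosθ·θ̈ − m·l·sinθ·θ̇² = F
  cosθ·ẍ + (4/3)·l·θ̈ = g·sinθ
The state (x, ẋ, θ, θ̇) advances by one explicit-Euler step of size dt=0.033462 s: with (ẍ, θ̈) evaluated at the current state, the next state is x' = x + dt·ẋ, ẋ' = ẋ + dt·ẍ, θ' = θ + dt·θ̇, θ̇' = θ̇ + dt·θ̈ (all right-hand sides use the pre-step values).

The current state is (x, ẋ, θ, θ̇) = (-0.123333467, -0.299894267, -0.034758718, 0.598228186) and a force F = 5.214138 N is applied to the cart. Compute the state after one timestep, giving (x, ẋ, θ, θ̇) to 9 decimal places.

(-0.133368529, -0.195920394, -0.014740806, 0.475836332)

sinθ=-0.034751719, cosθ=0.999395977
temp = (F + m·l·θ̇²·sinθ)/(M+m) = (5.214138 + -0.003291174)/1.988331 = 2.620713969
θ̈ = (g·sinθ − cosθ·temp)/(l·(4/3 − m·cos²θ/(M+m))) = -3.657637147
ẍ = temp − m·l·θ̈·cosθ/(M+m) = 3.107222326
Euler: x'=-0.123333467+0.033462·-0.299894267=-0.133368529, ẋ'=-0.299894267+0.033462·3.107222326=-0.195920394
       θ'=-0.034758718+0.033462·0.598228186=-0.014740806, θ̇'=0.598228186+0.033462·-3.657637147=0.475836332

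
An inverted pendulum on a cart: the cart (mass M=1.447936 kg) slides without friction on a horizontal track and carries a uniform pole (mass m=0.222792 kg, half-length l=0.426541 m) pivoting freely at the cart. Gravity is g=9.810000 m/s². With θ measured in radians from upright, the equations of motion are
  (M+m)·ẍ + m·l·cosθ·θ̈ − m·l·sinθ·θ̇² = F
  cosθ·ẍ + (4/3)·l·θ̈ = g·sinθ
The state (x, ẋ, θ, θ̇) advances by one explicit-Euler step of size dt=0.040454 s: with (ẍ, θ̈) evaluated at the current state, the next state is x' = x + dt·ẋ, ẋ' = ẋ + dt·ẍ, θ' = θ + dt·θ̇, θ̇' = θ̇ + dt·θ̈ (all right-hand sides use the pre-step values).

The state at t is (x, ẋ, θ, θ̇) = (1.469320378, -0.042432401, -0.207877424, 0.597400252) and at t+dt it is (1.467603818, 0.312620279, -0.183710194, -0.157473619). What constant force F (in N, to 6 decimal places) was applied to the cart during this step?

F = 12.935393 N

ẍ = (ẋ'−ẋ)/dt = (0.312620279−-0.042432401)/0.040454 = 8.776701
θ̈ = (θ̇'−θ̇)/dt = (-0.157473619−0.597400252)/0.040454 = -18.660055
sinθ=-0.206383, cosθ=0.978471
F = (M+m)·ẍ + m·l·cosθ·θ̈ − m·l·sinθ·θ̇² = 14.663481 + -1.735087 − -0.006999 = 12.935393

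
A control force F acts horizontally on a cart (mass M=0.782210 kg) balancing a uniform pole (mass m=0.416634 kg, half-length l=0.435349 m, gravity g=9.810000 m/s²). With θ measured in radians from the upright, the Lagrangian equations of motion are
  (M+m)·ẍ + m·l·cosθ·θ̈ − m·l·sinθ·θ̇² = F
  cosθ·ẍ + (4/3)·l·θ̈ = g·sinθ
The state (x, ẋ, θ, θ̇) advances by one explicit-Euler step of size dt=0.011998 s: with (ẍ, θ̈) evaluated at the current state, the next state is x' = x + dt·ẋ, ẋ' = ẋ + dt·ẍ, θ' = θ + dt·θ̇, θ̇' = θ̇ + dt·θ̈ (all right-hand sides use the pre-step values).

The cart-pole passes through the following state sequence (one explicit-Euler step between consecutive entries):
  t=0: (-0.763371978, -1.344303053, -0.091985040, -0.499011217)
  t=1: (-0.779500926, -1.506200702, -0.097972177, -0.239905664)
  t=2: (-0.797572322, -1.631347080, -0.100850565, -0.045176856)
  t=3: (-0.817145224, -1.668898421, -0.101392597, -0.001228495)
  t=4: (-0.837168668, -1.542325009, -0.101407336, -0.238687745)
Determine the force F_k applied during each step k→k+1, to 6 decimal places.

F_0 = -12.272217 N
F_1 = -9.573926 N
F_2 = -3.091086 N
F_3 = 9.075874 N

step 0→1:
  ẍ = (ẋ'−ẋ)/dt = (-1.506200702−-1.344303053)/0.011998 = -13.493720
  θ̈ = (θ̇'−θ̇)/dt = (-0.239905664−-0.499011217)/0.011998 = 21.595729
  sinθ=-0.091855, cosθ=0.995772
  F = (M+m)·ẍ + m·l·cosθ·θ̈ − m·l·sinθ·θ̇² = -16.176865 + 3.900499 − -0.004149 = -12.272217
step 1→2:
  ẍ = (ẋ'−ẋ)/dt = (-1.631347080−-1.506200702)/0.011998 = -10.430603
  θ̈ = (θ̇'−θ̇)/dt = (-0.045176856−-0.239905664)/0.011998 = 16.230106
  sinθ=-0.097816, cosθ=0.995205
  F = (M+m)·ẍ + m·l·cosθ·θ̈ − m·l·sinθ·θ̇² = -12.504666 + 2.929719 − -0.001021 = -9.573926
step 2→3:
  ẍ = (ẋ'−ẋ)/dt = (-1.668898421−-1.631347080)/0.011998 = -3.129800
  θ̈ = (θ̇'−θ̇)/dt = (-0.001228495−-0.045176856)/0.011998 = 3.662974
  sinθ=-0.100680, cosθ=0.994919
  F = (M+m)·ẍ + m·l·cosθ·θ̈ − m·l·sinθ·θ̇² = -3.752142 + 0.661019 − -0.000037 = -3.091086
step 3→4:
  ẍ = (ẋ'−ẋ)/dt = (-1.542325009−-1.668898421)/0.011998 = 10.549543
  θ̈ = (θ̇'−θ̇)/dt = (-0.238687745−-0.001228495)/0.011998 = -19.791569
  sinθ=-0.101219, cosθ=0.994864
  F = (M+m)·ẍ + m·l·cosθ·θ̈ − m·l·sinθ·θ̇² = 12.647256 + -3.571382 − -0.000000 = 9.075874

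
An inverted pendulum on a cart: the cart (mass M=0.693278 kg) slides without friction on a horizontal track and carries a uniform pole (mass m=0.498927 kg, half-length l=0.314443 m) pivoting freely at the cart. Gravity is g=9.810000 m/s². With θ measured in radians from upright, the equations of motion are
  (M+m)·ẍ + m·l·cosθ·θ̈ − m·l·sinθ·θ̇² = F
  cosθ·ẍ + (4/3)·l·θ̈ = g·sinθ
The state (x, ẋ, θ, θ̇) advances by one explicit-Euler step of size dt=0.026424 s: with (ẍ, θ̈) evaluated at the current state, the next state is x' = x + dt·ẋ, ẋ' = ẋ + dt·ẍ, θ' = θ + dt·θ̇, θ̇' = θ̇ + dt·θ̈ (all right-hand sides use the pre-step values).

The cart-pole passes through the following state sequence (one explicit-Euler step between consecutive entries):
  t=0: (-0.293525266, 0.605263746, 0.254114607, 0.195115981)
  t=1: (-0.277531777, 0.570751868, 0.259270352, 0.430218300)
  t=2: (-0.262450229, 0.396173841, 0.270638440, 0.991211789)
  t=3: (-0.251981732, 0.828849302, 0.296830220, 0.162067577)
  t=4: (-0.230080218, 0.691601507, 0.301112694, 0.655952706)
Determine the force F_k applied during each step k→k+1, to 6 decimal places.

step 0→1:
  ẍ = (ẋ'−ẋ)/dt = (0.570751868−0.605263746)/0.026424 = -1.306081
  θ̈ = (θ̇'−θ̇)/dt = (0.430218300−0.195115981)/0.026424 = 8.897302
  sinθ=0.251389, cosθ=0.967886
  F = (M+m)·ẍ + m·l·cosθ·θ̈ − m·l·sinθ·θ̇² = -1.557116 + 1.351019 − 0.001501 = -0.207598
step 1→2:
  ẍ = (ẋ'−ẋ)/dt = (0.396173841−0.570751868)/0.026424 = -6.606798
  θ̈ = (θ̇'−θ̇)/dt = (0.991211789−0.430218300)/0.026424 = 21.230453
  sinθ=0.256375, cosθ=0.966577
  F = (M+m)·ẍ + m·l·cosθ·θ̈ − m·l·sinθ·θ̇² = -7.876657 + 3.219399 − 0.007444 = -4.664703
step 2→3:
  ẍ = (ẋ'−ẋ)/dt = (0.828849302−0.396173841)/0.026424 = 16.374336
  θ̈ = (θ̇'−θ̇)/dt = (0.162067577−0.991211789)/0.026424 = -31.378452
  sinθ=0.267347, cosθ=0.963600
  F = (M+m)·ẍ + m·l·cosθ·θ̈ − m·l·sinθ·θ̇² = 19.521566 + -4.743593 − 0.041208 = 14.736764
step 3→4:
  ẍ = (ẋ'−ẋ)/dt = (0.691601507−0.828849302)/0.026424 = -5.194058
  θ̈ = (θ̇'−θ̇)/dt = (0.655952706−0.162067577)/0.026424 = 18.690778
  sinθ=0.292491, cosθ=0.956268
  F = (M+m)·ẍ + m·l·cosθ·θ̈ − m·l·sinθ·θ̇² = -6.192382 + 2.804053 − 0.001205 = -3.389535

F_0 = -0.207598 N
F_1 = -4.664703 N
F_2 = 14.736764 N
F_3 = -3.389535 N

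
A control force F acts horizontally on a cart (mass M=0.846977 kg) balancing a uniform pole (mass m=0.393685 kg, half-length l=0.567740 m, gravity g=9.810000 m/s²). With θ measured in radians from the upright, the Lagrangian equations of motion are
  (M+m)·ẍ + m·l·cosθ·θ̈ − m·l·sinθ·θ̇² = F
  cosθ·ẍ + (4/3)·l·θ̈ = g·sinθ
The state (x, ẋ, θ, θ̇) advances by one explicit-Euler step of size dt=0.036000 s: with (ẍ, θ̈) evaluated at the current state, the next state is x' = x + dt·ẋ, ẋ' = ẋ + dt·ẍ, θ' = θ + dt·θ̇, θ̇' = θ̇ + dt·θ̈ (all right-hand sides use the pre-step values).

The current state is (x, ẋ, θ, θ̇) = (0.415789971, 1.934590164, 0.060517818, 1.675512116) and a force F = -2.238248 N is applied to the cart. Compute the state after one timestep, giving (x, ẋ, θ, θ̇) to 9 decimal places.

sinθ=0.060480885, cosθ=0.998169356
temp = (F + m·l·θ̇²·sinθ)/(M+m) = (-2.238248 + 0.037949988)/1.240662 = -1.773487067
θ̈ = (g·sinθ − cosθ·temp)/(l·(4/3 − m·cos²θ/(M+m))) = 4.092802951
ẍ = temp − m·l·θ̈·cosθ/(M+m) = -2.509473739
Euler: x'=0.415789971+0.036000·1.934590164=0.485435217, ẋ'=1.934590164+0.036000·-2.509473739=1.844249109
       θ'=0.060517818+0.036000·1.675512116=0.120836254, θ̇'=1.675512116+0.036000·4.092802951=1.822853022

(0.485435217, 1.844249109, 0.120836254, 1.822853022)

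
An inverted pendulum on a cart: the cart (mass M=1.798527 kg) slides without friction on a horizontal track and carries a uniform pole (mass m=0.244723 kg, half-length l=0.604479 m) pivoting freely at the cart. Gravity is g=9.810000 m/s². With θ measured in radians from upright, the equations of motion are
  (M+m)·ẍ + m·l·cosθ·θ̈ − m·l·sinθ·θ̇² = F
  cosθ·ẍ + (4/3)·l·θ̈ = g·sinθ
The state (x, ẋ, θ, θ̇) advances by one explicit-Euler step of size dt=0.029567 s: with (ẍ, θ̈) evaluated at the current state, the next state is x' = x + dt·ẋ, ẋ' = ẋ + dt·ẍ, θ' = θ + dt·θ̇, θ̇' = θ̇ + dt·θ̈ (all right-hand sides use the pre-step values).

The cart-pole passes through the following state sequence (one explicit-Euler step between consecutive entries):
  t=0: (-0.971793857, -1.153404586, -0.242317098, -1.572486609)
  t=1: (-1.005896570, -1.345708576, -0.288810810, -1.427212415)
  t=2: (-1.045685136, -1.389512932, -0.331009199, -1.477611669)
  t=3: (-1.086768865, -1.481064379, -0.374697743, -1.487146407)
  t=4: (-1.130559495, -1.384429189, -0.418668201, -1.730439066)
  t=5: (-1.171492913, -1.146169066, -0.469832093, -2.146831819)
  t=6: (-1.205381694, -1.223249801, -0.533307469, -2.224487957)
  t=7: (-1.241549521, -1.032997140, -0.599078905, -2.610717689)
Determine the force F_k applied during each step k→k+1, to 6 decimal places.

step 0→1:
  ẍ = (ẋ'−ẋ)/dt = (-1.345708576−-1.153404586)/0.029567 = -6.504008
  θ̈ = (θ̇'−θ̇)/dt = (-1.427212415−-1.572486609)/0.029567 = 4.913390
  sinθ=-0.239953, cosθ=0.970785
  F = (M+m)·ẍ + m·l·cosθ·θ̈ − m·l·sinθ·θ̇² = -13.289313 + 0.705602 − -0.087772 = -12.495939
step 1→2:
  ẍ = (ẋ'−ẋ)/dt = (-1.389512932−-1.345708576)/0.029567 = -1.481529
  θ̈ = (θ̇'−θ̇)/dt = (-1.477611669−-1.427212415)/0.029567 = -1.704578
  sinθ=-0.284812, cosθ=0.958583
  F = (M+m)·ẍ + m·l·cosθ·θ̈ − m·l·sinθ·θ̇² = -3.027133 + -0.241714 − -0.085821 = -3.183027
step 2→3:
  ẍ = (ẋ'−ẋ)/dt = (-1.481064379−-1.389512932)/0.029567 = -3.096406
  θ̈ = (θ̇'−θ̇)/dt = (-1.487146407−-1.477611669)/0.029567 = -0.322479
  sinθ=-0.324998, cosθ=0.945715
  F = (M+m)·ẍ + m·l·cosθ·θ̈ − m·l·sinθ·θ̇² = -6.326732 + -0.045115 − -0.104968 = -6.266879
step 3→4:
  ẍ = (ẋ'−ẋ)/dt = (-1.384429189−-1.481064379)/0.029567 = 3.268346
  θ̈ = (θ̇'−θ̇)/dt = (-1.730439066−-1.487146407)/0.029567 = -8.228520
  sinθ=-0.365991, cosθ=0.930618
  F = (M+m)·ẍ + m·l·cosθ·θ̈ − m·l·sinθ·θ̇² = 6.678048 + -1.132790 − -0.119739 = 5.664997
step 4→5:
  ẍ = (ẋ'−ẋ)/dt = (-1.146169066−-1.384429189)/0.029567 = 8.058312
  θ̈ = (θ̇'−θ̇)/dt = (-2.146831819−-1.730439066)/0.029567 = -14.083023
  sinθ=-0.406544, cosθ=0.913631
  F = (M+m)·ẍ + m·l·cosθ·θ̈ − m·l·sinθ·θ̇² = 16.465147 + -1.903368 − -0.180084 = 14.741863
step 5→6:
  ẍ = (ẋ'−ẋ)/dt = (-1.223249801−-1.146169066)/0.029567 = -2.606985
  θ̈ = (θ̇'−θ̇)/dt = (-2.224487957−-2.146831819)/0.029567 = -2.626446
  sinθ=-0.452737, cosθ=0.891644
  F = (M+m)·ẍ + m·l·cosθ·θ̈ − m·l·sinθ·θ̇² = -5.326723 + -0.346431 − -0.308672 = -5.364481
step 6→7:
  ẍ = (ẋ'−ẋ)/dt = (-1.032997140−-1.223249801)/0.029567 = 6.434629
  θ̈ = (θ̇'−θ̇)/dt = (-2.610717689−-2.224487957)/0.029567 = -13.062865
  sinθ=-0.508384, cosθ=0.861130
  F = (M+m)·ẍ + m·l·cosθ·θ̈ − m·l·sinθ·θ̇² = 13.147555 + -1.664038 − -0.372142 = 11.855658

F_0 = -12.495939 N
F_1 = -3.183027 N
F_2 = -6.266879 N
F_3 = 5.664997 N
F_4 = 14.741863 N
F_5 = -5.364481 N
F_6 = 11.855658 N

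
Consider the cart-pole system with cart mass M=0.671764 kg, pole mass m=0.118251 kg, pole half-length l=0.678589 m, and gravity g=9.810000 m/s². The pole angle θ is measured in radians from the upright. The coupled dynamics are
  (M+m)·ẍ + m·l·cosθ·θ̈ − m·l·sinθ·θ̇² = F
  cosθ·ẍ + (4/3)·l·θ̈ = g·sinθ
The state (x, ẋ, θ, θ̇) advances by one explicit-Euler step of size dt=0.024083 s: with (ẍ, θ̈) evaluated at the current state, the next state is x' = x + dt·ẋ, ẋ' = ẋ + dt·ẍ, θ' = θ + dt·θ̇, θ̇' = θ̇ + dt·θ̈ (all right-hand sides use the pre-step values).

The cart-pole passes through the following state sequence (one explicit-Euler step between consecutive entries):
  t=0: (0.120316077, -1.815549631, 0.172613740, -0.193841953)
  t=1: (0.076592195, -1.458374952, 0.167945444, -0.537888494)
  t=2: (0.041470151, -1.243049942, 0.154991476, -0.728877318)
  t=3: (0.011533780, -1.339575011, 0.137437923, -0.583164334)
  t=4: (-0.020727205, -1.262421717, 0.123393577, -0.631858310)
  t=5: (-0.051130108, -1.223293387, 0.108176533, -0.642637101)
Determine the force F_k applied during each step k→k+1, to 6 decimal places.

step 0→1:
  ẍ = (ẋ'−ẋ)/dt = (-1.458374952−-1.815549631)/0.024083 = 14.830988
  θ̈ = (θ̇'−θ̇)/dt = (-0.537888494−-0.193841953)/0.024083 = -14.285867
  sinθ=0.171758, cosθ=0.985139
  F = (M+m)·ẍ + m·l·cosθ·θ̈ − m·l·sinθ·θ̇² = 11.716703 + -1.129317 − 0.000518 = 10.586868
step 1→2:
  ẍ = (ẋ'−ẋ)/dt = (-1.243049942−-1.458374952)/0.024083 = 8.940955
  θ̈ = (θ̇'−θ̇)/dt = (-0.728877318−-0.537888494)/0.024083 = -7.930442
  sinθ=0.167157, cosθ=0.985930
  F = (M+m)·ẍ + m·l·cosθ·θ̈ − m·l·sinθ·θ̇² = 7.063488 + -0.627415 − 0.003881 = 6.432192
step 2→3:
  ẍ = (ẋ'−ẋ)/dt = (-1.339575011−-1.243049942)/0.024083 = -4.008017
  θ̈ = (θ̇'−θ̇)/dt = (-0.583164334−-0.728877318)/0.024083 = 6.050450
  sinθ=0.154372, cosθ=0.988013
  F = (M+m)·ẍ + m·l·cosθ·θ̈ − m·l·sinθ·θ̇² = -3.166393 + 0.479691 − 0.006581 = -2.693283
step 3→4:
  ẍ = (ẋ'−ẋ)/dt = (-1.262421717−-1.339575011)/0.024083 = 3.203641
  θ̈ = (θ̇'−θ̇)/dt = (-0.631858310−-0.583164334)/0.024083 = -2.021923
  sinθ=0.137006, cosθ=0.990570
  F = (M+m)·ẍ + m·l·cosθ·θ̈ − m·l·sinθ·θ̇² = 2.530925 + -0.160717 − 0.003739 = 2.366469
step 4→5:
  ẍ = (ẋ'−ẋ)/dt = (-1.223293387−-1.262421717)/0.024083 = 1.624728
  θ̈ = (θ̇'−θ̇)/dt = (-0.642637101−-0.631858310)/0.024083 = -0.447568
  sinθ=0.123081, cosθ=0.992397
  F = (M+m)·ẍ + m·l·cosθ·θ̈ − m·l·sinθ·θ̇² = 1.283560 + -0.035642 − 0.003943 = 1.243975

F_0 = 10.586868 N
F_1 = 6.432192 N
F_2 = -2.693283 N
F_3 = 2.366469 N
F_4 = 1.243975 N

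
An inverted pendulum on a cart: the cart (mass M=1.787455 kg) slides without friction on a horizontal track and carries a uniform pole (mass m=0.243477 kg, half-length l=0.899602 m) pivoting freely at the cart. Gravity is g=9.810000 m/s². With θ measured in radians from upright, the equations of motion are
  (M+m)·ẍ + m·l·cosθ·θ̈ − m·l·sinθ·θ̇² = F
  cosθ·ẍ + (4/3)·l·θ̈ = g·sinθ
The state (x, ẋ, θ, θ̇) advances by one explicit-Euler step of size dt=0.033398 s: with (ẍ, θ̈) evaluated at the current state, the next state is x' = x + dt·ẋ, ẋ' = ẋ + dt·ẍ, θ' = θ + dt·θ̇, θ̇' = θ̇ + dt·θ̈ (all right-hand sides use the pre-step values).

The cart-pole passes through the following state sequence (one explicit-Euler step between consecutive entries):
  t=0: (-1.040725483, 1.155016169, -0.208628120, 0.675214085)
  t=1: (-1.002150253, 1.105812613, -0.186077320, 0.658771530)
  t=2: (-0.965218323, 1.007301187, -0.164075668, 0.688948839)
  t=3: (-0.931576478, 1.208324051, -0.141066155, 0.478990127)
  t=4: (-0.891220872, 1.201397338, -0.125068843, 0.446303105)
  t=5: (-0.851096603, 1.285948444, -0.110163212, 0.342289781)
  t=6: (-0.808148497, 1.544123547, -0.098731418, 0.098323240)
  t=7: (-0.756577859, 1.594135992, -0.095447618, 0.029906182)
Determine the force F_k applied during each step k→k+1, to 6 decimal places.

step 0→1:
  ẍ = (ẋ'−ẋ)/dt = (1.105812613−1.155016169)/0.033398 = -1.473249
  θ̈ = (θ̇'−θ̇)/dt = (0.658771530−0.675214085)/0.033398 = -0.492322
  sinθ=-0.207118, cosθ=0.978316
  F = (M+m)·ẍ + m·l·cosθ·θ̈ − m·l·sinθ·θ̇² = -2.992068 + -0.105496 − -0.020683 = -3.076881
step 1→2:
  ẍ = (ẋ'−ẋ)/dt = (1.007301187−1.105812613)/0.033398 = -2.949621
  θ̈ = (θ̇'−θ̇)/dt = (0.688948839−0.658771530)/0.033398 = 0.903566
  sinθ=-0.185005, cosθ=0.982738
  F = (M+m)·ẍ + m·l·cosθ·θ̈ − m·l·sinθ·θ̇² = -5.990479 + 0.194494 − -0.017586 = -5.778399
step 2→3:
  ẍ = (ẋ'−ẋ)/dt = (1.208324051−1.007301187)/0.033398 = 6.019009
  θ̈ = (θ̇'−θ̇)/dt = (0.478990127−0.688948839)/0.033398 = -6.286565
  sinθ=-0.163340, cosθ=0.986570
  F = (M+m)·ẍ + m·l·cosθ·θ̈ − m·l·sinθ·θ̇² = 12.224198 + -1.358469 − -0.016982 = 10.882711
step 3→4:
  ẍ = (ẋ'−ẋ)/dt = (1.201397338−1.208324051)/0.033398 = -0.207399
  θ̈ = (θ̇'−θ̇)/dt = (0.446303105−0.478990127)/0.033398 = -0.978712
  sinθ=-0.140599, cosθ=0.990067
  F = (M+m)·ẍ + m·l·cosθ·θ̈ − m·l·sinθ·θ̇² = -0.421213 + -0.212240 − -0.007066 = -0.626388
step 4→5:
  ẍ = (ẋ'−ẋ)/dt = (1.285948444−1.201397338)/0.033398 = 2.531622
  θ̈ = (θ̇'−θ̇)/dt = (0.342289781−0.446303105)/0.033398 = -3.114358
  sinθ=-0.124743, cosθ=0.992189
  F = (M+m)·ẍ + m·l·cosθ·θ̈ − m·l·sinθ·θ̇² = 5.141552 + -0.676817 − -0.005442 = 4.470177
step 5→6:
  ẍ = (ẋ'−ẋ)/dt = (1.544123547−1.285948444)/0.033398 = 7.730256
  θ̈ = (θ̇'−θ̇)/dt = (0.098323240−0.342289781)/0.033398 = -7.304825
  sinθ=-0.109941, cosθ=0.993938
  F = (M+m)·ẍ + m·l·cosθ·θ̈ − m·l·sinθ·θ̇² = 15.699625 + -1.590294 − -0.002821 = 14.112152
step 6→7:
  ẍ = (ẋ'−ẋ)/dt = (1.594135992−1.544123547)/0.033398 = 1.497468
  θ̈ = (θ̇'−θ̇)/dt = (0.029906182−0.098323240)/0.033398 = -2.048538
  sinθ=-0.098571, cosθ=0.995130
  F = (M+m)·ẍ + m·l·cosθ·θ̈ − m·l·sinθ·θ̇² = 3.041256 + -0.446511 − -0.000209 = 2.594954

F_0 = -3.076881 N
F_1 = -5.778399 N
F_2 = 10.882711 N
F_3 = -0.626388 N
F_4 = 4.470177 N
F_5 = 14.112152 N
F_6 = 2.594954 N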